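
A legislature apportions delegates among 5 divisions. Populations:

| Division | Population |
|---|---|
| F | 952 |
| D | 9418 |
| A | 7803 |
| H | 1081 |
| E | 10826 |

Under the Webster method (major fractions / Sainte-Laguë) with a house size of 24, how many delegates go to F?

Standard divisor 30080/24 ≈ 1253.333; standard quotas: F 0.760, D 7.514, A 6.226, H 0.863, E 8.638.
Rounding to the nearest integer gives 1, 8, 6, 1, 9 = 25 seats, so the divisor must be adjusted.
With modified divisor 1260: modified quotas F 0.756, D 7.475, A 6.193, H 0.858, E 8.592.
Rounding to the nearest integer: F 1, D 7, A 6, H 1, E 9 (total 24).
F receives 1.

1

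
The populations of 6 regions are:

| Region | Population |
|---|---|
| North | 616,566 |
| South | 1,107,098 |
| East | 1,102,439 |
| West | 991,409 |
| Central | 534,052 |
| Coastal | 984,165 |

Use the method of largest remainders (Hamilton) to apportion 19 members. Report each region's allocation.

Total 5335729; standard divisor 5335729/19 ≈ 280827.842.
Standard quotas: North 2.1955, South 3.9423, East 3.9257, West 3.5303, Central 1.9017, Coastal 3.5045.
Lower quotas: North 2, South 3, East 3, West 3, Central 1, Coastal 3 (sum 15, leaving 4 seats).
Remainders in descending order: South 0.9423, East 0.9257, Central 0.9017, West 0.5303, Coastal 0.5045, North 0.1955.
The surplus seats go to South, East, Central, West.

North 2, South 4, East 4, West 4, Central 2, Coastal 3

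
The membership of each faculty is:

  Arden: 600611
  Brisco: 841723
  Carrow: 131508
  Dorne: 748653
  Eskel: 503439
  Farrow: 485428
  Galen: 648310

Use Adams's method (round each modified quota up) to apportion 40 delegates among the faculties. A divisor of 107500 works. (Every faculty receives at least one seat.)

Arden 6, Brisco 8, Carrow 2, Dorne 7, Eskel 5, Farrow 5, Galen 7

With modified divisor 107500: modified quotas Arden 5.587, Brisco 7.830, Carrow 1.223, Dorne 6.964, Eskel 4.683, Farrow 4.516, Galen 6.031.
Rounding up: Arden 6, Brisco 8, Carrow 2, Dorne 7, Eskel 5, Farrow 5, Galen 7 (total 40).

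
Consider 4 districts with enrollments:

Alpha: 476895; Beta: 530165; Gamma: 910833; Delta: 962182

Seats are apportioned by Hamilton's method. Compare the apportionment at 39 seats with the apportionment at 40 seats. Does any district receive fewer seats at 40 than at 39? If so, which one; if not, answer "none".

At 39 seats: Alpha 7, Beta 7, Gamma 12, Delta 13.
At 40 seats: Alpha 7, Beta 7, Gamma 13, Delta 13.
No district's allocation decreased.

none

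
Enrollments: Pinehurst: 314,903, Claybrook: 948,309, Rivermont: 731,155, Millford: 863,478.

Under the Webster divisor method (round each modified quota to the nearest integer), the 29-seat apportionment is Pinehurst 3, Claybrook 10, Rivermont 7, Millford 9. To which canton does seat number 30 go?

Priority for the next seat is population ÷ (current seats + 0.5).
Priorities: Pinehurst 89972.286, Claybrook 90315.143, Rivermont 97487.333, Millford 90892.421.
Highest priority: Rivermont.

Rivermont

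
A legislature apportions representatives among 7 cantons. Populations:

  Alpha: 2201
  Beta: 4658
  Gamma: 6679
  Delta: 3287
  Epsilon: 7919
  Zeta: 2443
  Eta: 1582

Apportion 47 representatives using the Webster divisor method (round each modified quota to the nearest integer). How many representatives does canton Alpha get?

4

Standard divisor 28769/47 ≈ 612.106; standard quotas: Alpha 3.596, Beta 7.610, Gamma 10.912, Delta 5.370, Epsilon 12.937, Zeta 3.991, Eta 2.585.
Rounding to the nearest integer gives 4, 8, 11, 5, 13, 4, 3 = 48 seats, so the divisor must be adjusted.
With modified divisor 625: modified quotas Alpha 3.522, Beta 7.453, Gamma 10.686, Delta 5.259, Epsilon 12.670, Zeta 3.909, Eta 2.531.
Rounding to the nearest integer: Alpha 4, Beta 7, Gamma 11, Delta 5, Epsilon 13, Zeta 4, Eta 3 (total 47).
Alpha receives 4.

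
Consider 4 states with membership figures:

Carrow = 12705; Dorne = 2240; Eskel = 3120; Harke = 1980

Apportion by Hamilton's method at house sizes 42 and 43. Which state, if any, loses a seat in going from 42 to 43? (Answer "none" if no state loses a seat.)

none

At 42 seats: Carrow 27, Dorne 5, Eskel 6, Harke 4.
At 43 seats: Carrow 27, Dorne 5, Eskel 7, Harke 4.
No state's allocation decreased.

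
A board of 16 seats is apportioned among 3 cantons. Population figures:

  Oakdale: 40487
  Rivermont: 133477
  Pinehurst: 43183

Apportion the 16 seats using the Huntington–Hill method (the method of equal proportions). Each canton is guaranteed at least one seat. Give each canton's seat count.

Oakdale 3, Rivermont 10, Pinehurst 3

With divisor 13398: modified quotas Oakdale 3.022, Rivermont 9.962, Pinehurst 3.223.
Geometric-mean thresholds: Oakdale √(3·4)=3.464, Rivermont √(9·10)=9.487, Pinehurst √(3·4)=3.464.
Each quota rounded against its threshold gives Oakdale 3, Rivermont 10, Pinehurst 3 (total 16).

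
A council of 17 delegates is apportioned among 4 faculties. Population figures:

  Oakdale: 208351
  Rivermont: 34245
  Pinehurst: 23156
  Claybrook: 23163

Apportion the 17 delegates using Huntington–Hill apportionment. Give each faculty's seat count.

Oakdale: 13; Rivermont: 2; Pinehurst: 1; Claybrook: 1

With divisor 16530: modified quotas Oakdale 12.604, Rivermont 2.072, Pinehurst 1.401, Claybrook 1.401.
Geometric-mean thresholds: Oakdale √(12·13)=12.490, Rivermont √(2·3)=2.449, Pinehurst √(1·2)=1.414, Claybrook √(1·2)=1.414.
Each quota rounded against its threshold gives Oakdale 13, Rivermont 2, Pinehurst 1, Claybrook 1 (total 17).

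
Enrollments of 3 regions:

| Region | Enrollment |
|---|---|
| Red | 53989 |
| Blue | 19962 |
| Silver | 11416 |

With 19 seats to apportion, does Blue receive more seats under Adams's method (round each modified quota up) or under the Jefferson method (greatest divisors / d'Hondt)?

Adams

Adams: Red 11, Blue 5, Silver 3.
Jefferson: Red 13, Blue 4, Silver 2.
Blue gets 5 under Adams and 4 under Jefferson.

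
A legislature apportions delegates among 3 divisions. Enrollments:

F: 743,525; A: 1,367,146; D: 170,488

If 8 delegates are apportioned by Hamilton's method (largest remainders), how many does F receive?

The standard divisor is 2281159/8 ≈ 285144.875.
Standard quotas: F 2.6075, A 4.7946, D 0.5979.
Lower quotas: F 2, A 4, D 0 (sum 6, leaving 2 seats).
Remainders in descending order: A 0.7946, F 0.6075, D 0.5979.
Largest remainders: A, F receive the extra seats.
F receives 3.

3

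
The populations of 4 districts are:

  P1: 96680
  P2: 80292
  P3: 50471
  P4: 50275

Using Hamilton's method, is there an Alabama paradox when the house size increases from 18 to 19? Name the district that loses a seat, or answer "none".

At 18 seats: P1 6, P2 5, P3 4, P4 3.
At 19 seats: P1 7, P2 6, P3 3, P4 3.
P3 drops from 4 to 3.

P3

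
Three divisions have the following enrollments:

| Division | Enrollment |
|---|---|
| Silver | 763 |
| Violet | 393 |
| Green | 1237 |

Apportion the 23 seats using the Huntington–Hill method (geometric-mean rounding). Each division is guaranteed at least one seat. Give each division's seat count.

With divisor 105: modified quotas Silver 7.267, Violet 3.743, Green 11.781.
Geometric-mean thresholds: Silver √(7·8)=7.483, Violet √(3·4)=3.464, Green √(11·12)=11.489.
Each quota rounded against its threshold gives Silver 7, Violet 4, Green 12 (total 23).

Silver 7; Violet 4; Green 12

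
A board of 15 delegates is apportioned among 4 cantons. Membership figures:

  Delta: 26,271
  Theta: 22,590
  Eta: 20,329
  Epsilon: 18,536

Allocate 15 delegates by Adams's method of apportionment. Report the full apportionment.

Delta 4; Theta 4; Eta 4; Epsilon 3

Standard divisor 87726/15 ≈ 5848.4; standard quotas: Delta 4.492, Theta 3.863, Eta 3.476, Epsilon 3.169.
Rounding up gives 5, 4, 4, 4 = 17 seats, so the divisor must be adjusted.
With modified divisor 6700: modified quotas Delta 3.921, Theta 3.372, Eta 3.034, Epsilon 2.767.
Rounding up: Delta 4, Theta 4, Eta 4, Epsilon 3 (total 15).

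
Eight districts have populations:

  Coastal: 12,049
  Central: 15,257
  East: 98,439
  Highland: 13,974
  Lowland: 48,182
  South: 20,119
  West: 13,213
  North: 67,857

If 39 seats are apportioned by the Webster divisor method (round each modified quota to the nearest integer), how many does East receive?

Standard divisor 289090/39 ≈ 7412.564; standard quotas: Coastal 1.625, Central 2.058, East 13.280, Highland 1.885, Lowland 6.500, South 2.714, West 1.783, North 9.154.
Rounding to the nearest integer gives 2, 2, 13, 2, 7, 3, 2, 9 = 40 seats, so the divisor must be adjusted.
With modified divisor 7600: modified quotas Coastal 1.585, Central 2.007, East 12.953, Highland 1.839, Lowland 6.340, South 2.647, West 1.739, North 8.929.
Rounding to the nearest integer: Coastal 2, Central 2, East 13, Highland 2, Lowland 6, South 3, West 2, North 9 (total 39).
East receives 13.

13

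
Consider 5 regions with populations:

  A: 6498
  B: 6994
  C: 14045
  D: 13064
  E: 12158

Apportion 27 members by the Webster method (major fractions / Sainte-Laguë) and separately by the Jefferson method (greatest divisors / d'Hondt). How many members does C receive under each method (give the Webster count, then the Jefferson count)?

Webster: A 3, B 4, C 7, D 7, E 6.
Jefferson: A 3, B 3, C 8, D 7, E 6.
C gets 7 under Webster and 8 under Jefferson.

7 and 8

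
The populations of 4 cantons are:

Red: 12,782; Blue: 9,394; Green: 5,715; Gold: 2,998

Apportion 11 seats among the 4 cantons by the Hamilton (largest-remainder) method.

Red 5; Blue 3; Green 2; Gold 1

Standard divisor: 30889 ÷ 11 ≈ 2808.091.
Standard quotas: Red 4.5518, Blue 3.3453, Green 2.0352, Gold 1.0676.
Lower quotas: Red 4, Blue 3, Green 2, Gold 1 (sum 10, leaving 1 seat).
Remainders in descending order: Red 0.5518, Blue 0.3453, Gold 0.0676, Green 0.0352.
The surplus seat goes to Red.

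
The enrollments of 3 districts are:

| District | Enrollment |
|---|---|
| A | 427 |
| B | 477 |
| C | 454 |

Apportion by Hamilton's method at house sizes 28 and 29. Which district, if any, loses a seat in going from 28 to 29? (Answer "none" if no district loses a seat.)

none

At 28 seats: A 9, B 10, C 9.
At 29 seats: A 9, B 10, C 10.
No district's allocation decreased.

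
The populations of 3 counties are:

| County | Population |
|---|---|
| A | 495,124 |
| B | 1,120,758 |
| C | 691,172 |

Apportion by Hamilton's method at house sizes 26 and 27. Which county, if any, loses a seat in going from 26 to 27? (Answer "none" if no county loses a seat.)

At 26 seats: A 5, B 13, C 8.
At 27 seats: A 6, B 13, C 8.
No county's allocation decreased.

none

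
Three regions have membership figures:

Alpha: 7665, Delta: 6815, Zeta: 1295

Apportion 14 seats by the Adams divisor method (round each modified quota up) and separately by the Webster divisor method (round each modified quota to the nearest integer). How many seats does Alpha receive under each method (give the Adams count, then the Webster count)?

6 and 7

Adams: Alpha 6, Delta 6, Zeta 2.
Webster: Alpha 7, Delta 6, Zeta 1.
Alpha gets 6 under Adams and 7 under Webster.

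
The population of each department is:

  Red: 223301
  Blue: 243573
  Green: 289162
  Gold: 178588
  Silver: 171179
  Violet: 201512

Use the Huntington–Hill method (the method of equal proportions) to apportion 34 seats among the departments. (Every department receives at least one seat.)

Red 6; Blue 6; Green 8; Gold 5; Silver 4; Violet 5

With divisor 38459: modified quotas Red 5.806, Blue 6.333, Green 7.519, Gold 4.644, Silver 4.451, Violet 5.240.
Geometric-mean thresholds: Red √(5·6)=5.477, Blue √(6·7)=6.481, Green √(7·8)=7.483, Gold √(4·5)=4.472, Silver √(4·5)=4.472, Violet √(5·6)=5.477.
Each quota rounded against its threshold gives Red 6, Blue 6, Green 8, Gold 5, Silver 4, Violet 5 (total 34).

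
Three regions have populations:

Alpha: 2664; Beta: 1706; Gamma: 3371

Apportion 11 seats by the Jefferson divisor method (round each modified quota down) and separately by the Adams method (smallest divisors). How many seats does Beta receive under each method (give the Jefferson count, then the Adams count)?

Jefferson: Alpha 4, Beta 2, Gamma 5.
Adams: Alpha 4, Beta 3, Gamma 4.
Beta gets 2 under Jefferson and 3 under Adams.

2 and 3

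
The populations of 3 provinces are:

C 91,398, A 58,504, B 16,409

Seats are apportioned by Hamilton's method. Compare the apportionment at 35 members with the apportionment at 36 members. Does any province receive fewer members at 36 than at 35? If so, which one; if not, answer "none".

At 35 seats: C 19, A 12, B 4.
At 36 seats: C 20, A 13, B 3.
B drops from 4 to 3.

B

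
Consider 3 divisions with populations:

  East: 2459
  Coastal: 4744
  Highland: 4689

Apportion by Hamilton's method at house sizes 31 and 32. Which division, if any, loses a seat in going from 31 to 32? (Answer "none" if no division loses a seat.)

East

At 31 seats: East 7, Coastal 12, Highland 12.
At 32 seats: East 6, Coastal 13, Highland 13.
East drops from 7 to 6.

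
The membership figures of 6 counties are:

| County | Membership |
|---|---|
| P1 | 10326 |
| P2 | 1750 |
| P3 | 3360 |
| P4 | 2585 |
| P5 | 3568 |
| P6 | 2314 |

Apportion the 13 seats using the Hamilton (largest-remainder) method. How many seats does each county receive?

P1 6; P2 1; P3 2; P4 1; P5 2; P6 1

The standard divisor is 23903/13 ≈ 1838.692.
Standard quotas: P1 5.6159, P2 0.9518, P3 1.8274, P4 1.4059, P5 1.9405, P6 1.2585.
Lower quotas: P1 5, P2 0, P3 1, P4 1, P5 1, P6 1 (sum 9, leaving 4 seats).
Remainders in descending order: P2 0.9518, P5 0.9405, P3 0.8274, P1 0.6159, P4 0.4059, P6 0.2585.
The surplus seats go to P2, P5, P3, P1.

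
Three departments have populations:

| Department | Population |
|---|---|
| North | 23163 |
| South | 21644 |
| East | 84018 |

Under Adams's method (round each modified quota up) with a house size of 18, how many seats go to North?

Standard divisor 128825/18 ≈ 7156.944; standard quotas: North 3.236, South 3.024, East 11.739.
Rounding up gives 4, 4, 12 = 20 seats, so the divisor must be adjusted.
With modified divisor 7662.9: modified quotas North 3.023, South 2.825, East 10.964.
Rounding up: North 4, South 3, East 11 (total 18).
North receives 4.

4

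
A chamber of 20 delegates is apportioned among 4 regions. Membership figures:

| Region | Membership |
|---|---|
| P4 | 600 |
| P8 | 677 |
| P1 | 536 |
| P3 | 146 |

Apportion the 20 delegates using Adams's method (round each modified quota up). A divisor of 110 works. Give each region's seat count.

P4=6; P8=7; P1=5; P3=2

With modified divisor 110: modified quotas P4 5.455, P8 6.155, P1 4.873, P3 1.327.
Rounding up: P4 6, P8 7, P1 5, P3 2 (total 20).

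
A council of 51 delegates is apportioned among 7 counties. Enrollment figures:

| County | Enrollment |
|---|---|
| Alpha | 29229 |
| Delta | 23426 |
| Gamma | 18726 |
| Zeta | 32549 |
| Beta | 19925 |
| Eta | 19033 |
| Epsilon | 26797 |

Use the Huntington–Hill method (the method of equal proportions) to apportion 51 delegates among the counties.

Alpha 9; Delta 7; Gamma 5; Zeta 10; Beta 6; Eta 6; Epsilon 8

With divisor 3425: modified quotas Alpha 8.534, Delta 6.840, Gamma 5.467, Zeta 9.503, Beta 5.818, Eta 5.557, Epsilon 7.824.
Geometric-mean thresholds: Alpha √(8·9)=8.485, Delta √(6·7)=6.481, Gamma √(5·6)=5.477, Zeta √(9·10)=9.487, Beta √(5·6)=5.477, Eta √(5·6)=5.477, Epsilon √(7·8)=7.483.
Each quota rounded against its threshold gives Alpha 9, Delta 7, Gamma 5, Zeta 10, Beta 6, Eta 6, Epsilon 8 (total 51).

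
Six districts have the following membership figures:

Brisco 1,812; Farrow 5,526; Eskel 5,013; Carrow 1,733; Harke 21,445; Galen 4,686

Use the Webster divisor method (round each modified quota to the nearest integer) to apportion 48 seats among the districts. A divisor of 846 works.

With modified divisor 846: modified quotas Brisco 2.142, Farrow 6.532, Eskel 5.926, Carrow 2.048, Harke 25.349, Galen 5.539.
Rounding to the nearest integer: Brisco 2, Farrow 7, Eskel 6, Carrow 2, Harke 25, Galen 6 (total 48).

Brisco 2, Farrow 7, Eskel 6, Carrow 2, Harke 25, Galen 6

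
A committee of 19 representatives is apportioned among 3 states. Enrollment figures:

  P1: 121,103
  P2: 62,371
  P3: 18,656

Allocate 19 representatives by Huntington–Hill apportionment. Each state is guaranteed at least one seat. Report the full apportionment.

With divisor 10964: modified quotas P1 11.046, P2 5.689, P3 1.702.
Geometric-mean thresholds: P1 √(11·12)=11.489, P2 √(5·6)=5.477, P3 √(1·2)=1.414.
Each quota rounded against its threshold gives P1 11, P2 6, P3 2 (total 19).

P1 11, P2 6, P3 2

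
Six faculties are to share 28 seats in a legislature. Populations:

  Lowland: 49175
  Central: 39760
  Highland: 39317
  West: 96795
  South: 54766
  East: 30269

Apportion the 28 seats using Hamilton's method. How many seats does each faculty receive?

Total 310082; standard divisor 310082/28 ≈ 11074.357.
Standard quotas: Lowland 4.4404, Central 3.5903, Highland 3.5503, West 8.7405, South 4.9453, East 2.7333.
Lower quotas: Lowland 4, Central 3, Highland 3, West 8, South 4, East 2 (sum 24, leaving 4 seats).
Remainders in descending order: South 0.9453, West 0.7405, East 0.7333, Central 0.5903, Highland 0.5503, Lowland 0.4404.
The surplus seats go to South, West, East, Central.

Lowland=4, Central=4, Highland=3, West=9, South=5, East=3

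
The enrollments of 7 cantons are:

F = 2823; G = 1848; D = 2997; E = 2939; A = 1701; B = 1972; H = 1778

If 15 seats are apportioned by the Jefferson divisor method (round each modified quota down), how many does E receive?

Standard divisor 16058/15 ≈ 1070.533; standard quotas: F 2.637, G 1.726, D 2.800, E 2.745, A 1.589, B 1.842, H 1.661.
Rounding down gives 2, 1, 2, 2, 1, 1, 1 = 10 seats, so the divisor must be adjusted.
With modified divisor 900: modified quotas F 3.137, G 2.053, D 3.330, E 3.266, A 1.890, B 2.191, H 1.976.
Rounding down: F 3, G 2, D 3, E 3, A 1, B 2, H 1 (total 15).
E receives 3.

3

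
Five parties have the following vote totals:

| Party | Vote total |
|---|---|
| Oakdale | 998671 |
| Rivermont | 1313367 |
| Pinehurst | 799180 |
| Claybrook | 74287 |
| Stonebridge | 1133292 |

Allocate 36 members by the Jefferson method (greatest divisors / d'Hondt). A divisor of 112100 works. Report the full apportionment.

With modified divisor 112100: modified quotas Oakdale 8.909, Rivermont 11.716, Pinehurst 7.129, Claybrook 0.663, Stonebridge 10.110.
Rounding down: Oakdale 8, Rivermont 11, Pinehurst 7, Claybrook 0, Stonebridge 10 (total 36).

Oakdale: 8, Rivermont: 11, Pinehurst: 7, Claybrook: 0, Stonebridge: 10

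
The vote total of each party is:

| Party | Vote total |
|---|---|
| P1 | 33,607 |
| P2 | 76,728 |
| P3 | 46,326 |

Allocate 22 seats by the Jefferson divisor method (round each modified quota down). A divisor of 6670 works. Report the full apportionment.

P1 5; P2 11; P3 6

With modified divisor 6670: modified quotas P1 5.039, P2 11.503, P3 6.945.
Rounding down: P1 5, P2 11, P3 6 (total 22).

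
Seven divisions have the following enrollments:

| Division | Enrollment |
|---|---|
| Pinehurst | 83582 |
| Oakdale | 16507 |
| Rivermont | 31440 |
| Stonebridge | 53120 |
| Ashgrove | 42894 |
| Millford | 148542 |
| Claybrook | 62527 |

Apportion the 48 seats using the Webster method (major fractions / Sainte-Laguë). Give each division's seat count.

Standard divisor 438612/48 ≈ 9137.75; standard quotas: Pinehurst 9.147, Oakdale 1.806, Rivermont 3.441, Stonebridge 5.813, Ashgrove 4.694, Millford 16.256, Claybrook 6.843.
Rounding to the nearest integer gives Pinehurst 9, Oakdale 2, Rivermont 3, Stonebridge 6, Ashgrove 5, Millford 16, Claybrook 7 — total 48, matching the house size, so no adjustment is needed.

Pinehurst 9, Oakdale 2, Rivermont 3, Stonebridge 6, Ashgrove 5, Millford 16, Claybrook 7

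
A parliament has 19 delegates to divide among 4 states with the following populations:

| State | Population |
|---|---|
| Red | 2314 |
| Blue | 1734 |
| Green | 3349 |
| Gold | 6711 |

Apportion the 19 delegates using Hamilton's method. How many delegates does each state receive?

The standard divisor is 14108/19 ≈ 742.526.
Standard quotas: Red 3.1164, Blue 2.3353, Green 4.5103, Gold 9.0381.
Lower quotas: Red 3, Blue 2, Green 4, Gold 9 (sum 18, leaving 1 seat).
Remainders in descending order: Green 0.5103, Blue 0.3353, Red 0.1164, Gold 0.0381.
The surplus seat goes to Green.

Red 3; Blue 2; Green 5; Gold 9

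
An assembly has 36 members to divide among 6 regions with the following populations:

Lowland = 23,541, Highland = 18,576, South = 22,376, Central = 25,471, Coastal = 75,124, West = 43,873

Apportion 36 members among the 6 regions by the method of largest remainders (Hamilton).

Lowland 4; Highland 3; South 4; Central 4; Coastal 13; West 8

The standard divisor is 208961/36 ≈ 5804.472.
Standard quotas: Lowland 4.0557, Highland 3.2003, South 3.8550, Central 4.3882, Coastal 12.9424, West 7.5585.
Lower quotas: Lowland 4, Highland 3, South 3, Central 4, Coastal 12, West 7 (sum 33, leaving 3 seats).
Remainders in descending order: Coastal 0.9424, South 0.8550, West 0.5585, Central 0.3882, Highland 0.2003, Lowland 0.0557.
Largest remainders: Coastal, South, West receive the extra seats.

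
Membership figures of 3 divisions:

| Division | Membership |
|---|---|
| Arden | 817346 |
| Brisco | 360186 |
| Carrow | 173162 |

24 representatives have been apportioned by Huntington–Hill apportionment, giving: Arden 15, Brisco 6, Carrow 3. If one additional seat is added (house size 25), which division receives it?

Brisco

Priority for the next seat is population ÷ (√(s·(s+1))).
Priorities: Arden 52759.457, Brisco 55577.906, Carrow 49987.564.
Highest priority: Brisco.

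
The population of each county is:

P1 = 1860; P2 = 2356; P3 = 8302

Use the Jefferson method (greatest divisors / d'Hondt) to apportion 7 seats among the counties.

Standard divisor 12518/7 ≈ 1788.286; standard quotas: P1 1.040, P2 1.317, P3 4.642.
Rounding down gives 1, 1, 4 = 6 seats, so the divisor must be adjusted.
With modified divisor 1500: modified quotas P1 1.240, P2 1.571, P3 5.535.
Rounding down: P1 1, P2 1, P3 5 (total 7).

P1 1; P2 1; P3 5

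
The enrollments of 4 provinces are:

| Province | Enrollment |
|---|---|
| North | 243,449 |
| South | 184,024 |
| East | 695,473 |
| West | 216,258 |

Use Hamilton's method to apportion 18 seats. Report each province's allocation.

North 3, South 3, East 9, West 3

The standard divisor is 1339204/18 ≈ 74400.222.
Standard quotas: North 3.2722, South 2.4734, East 9.3477, West 2.9067.
Lower quotas: North 3, South 2, East 9, West 2 (sum 16, leaving 2 seats).
Remainders in descending order: West 0.9067, South 0.4734, East 0.3477, North 0.2722.
The surplus seats go to West, South.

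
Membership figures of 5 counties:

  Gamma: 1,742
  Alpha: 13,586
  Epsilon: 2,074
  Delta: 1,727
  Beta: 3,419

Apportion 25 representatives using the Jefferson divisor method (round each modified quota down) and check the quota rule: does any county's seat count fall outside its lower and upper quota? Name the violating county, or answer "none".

Standard quotas: Gamma 1.931, Alpha 15.063, Epsilon 2.300, Delta 1.915, Beta 3.791.
Jefferson allocation: Gamma 2, Alpha 15, Epsilon 2, Delta 2, Beta 4.
Every allocation lies between the lower and upper quota.

none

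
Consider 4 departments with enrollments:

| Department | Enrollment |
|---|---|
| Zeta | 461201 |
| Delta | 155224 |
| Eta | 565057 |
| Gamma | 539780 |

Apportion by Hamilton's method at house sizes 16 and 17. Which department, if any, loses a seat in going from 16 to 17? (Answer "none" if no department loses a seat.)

Delta

At 16 seats: Zeta 4, Delta 2, Eta 5, Gamma 5.
At 17 seats: Zeta 5, Delta 1, Eta 6, Gamma 5.
Delta drops from 2 to 1.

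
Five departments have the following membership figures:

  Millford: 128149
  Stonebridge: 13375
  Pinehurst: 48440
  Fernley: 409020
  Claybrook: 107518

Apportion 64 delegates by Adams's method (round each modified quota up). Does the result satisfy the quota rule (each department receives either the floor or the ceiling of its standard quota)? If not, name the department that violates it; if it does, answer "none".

Standard quotas: Millford 11.609, Stonebridge 1.212, Pinehurst 4.388, Fernley 37.052, Claybrook 9.740.
Adams allocation: Millford 11, Stonebridge 2, Pinehurst 5, Fernley 36, Claybrook 10.
Fernley has quota 37.052 (lower 37, upper 38) but receives 36 — outside the quota interval.

Fernley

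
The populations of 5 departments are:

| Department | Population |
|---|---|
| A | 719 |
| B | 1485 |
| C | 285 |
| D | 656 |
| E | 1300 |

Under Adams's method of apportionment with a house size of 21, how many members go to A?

Standard divisor 4445/21 ≈ 211.667; standard quotas: A 3.397, B 7.016, C 1.346, D 3.099, E 6.142.
Rounding up gives 4, 8, 2, 4, 7 = 25 seats, so the divisor must be adjusted.
With modified divisor 244: modified quotas A 2.947, B 6.086, C 1.168, D 2.689, E 5.328.
Rounding up: A 3, B 7, C 2, D 3, E 6 (total 21).
A receives 3.

3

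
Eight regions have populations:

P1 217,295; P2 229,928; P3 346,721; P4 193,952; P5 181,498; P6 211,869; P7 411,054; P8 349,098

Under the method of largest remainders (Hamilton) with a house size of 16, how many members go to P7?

The standard divisor is 2141415/16 ≈ 133838.438.
Standard quotas: P1 1.6236, P2 1.7180, P3 2.5906, P4 1.4492, P5 1.3561, P6 1.5830, P7 3.0713, P8 2.6084.
Lower quotas: P1 1, P2 1, P3 2, P4 1, P5 1, P6 1, P7 3, P8 2 (sum 12, leaving 4 seats).
Remainders in descending order: P2 0.7180, P1 0.6236, P8 0.6084, P3 0.5906, P6 0.5830, P4 0.4492, P5 0.3561, P7 0.0713.
Largest remainders: P2, P1, P8, P3 receive the extra seats.
P7 receives 3.

3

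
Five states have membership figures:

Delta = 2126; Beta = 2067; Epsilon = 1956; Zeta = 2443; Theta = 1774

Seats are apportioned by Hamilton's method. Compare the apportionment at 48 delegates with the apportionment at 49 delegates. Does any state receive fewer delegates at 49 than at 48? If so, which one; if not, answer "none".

At 48 seats: Delta 10, Beta 10, Epsilon 9, Zeta 11, Theta 8.
At 49 seats: Delta 10, Beta 10, Epsilon 9, Zeta 12, Theta 8.
No state's allocation decreased.

none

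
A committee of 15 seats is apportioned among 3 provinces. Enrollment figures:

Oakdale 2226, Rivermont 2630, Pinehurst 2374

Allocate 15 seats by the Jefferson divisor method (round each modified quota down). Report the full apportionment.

Oakdale 5; Rivermont 5; Pinehurst 5

Standard divisor 7230/15 ≈ 482; standard quotas: Oakdale 4.618, Rivermont 5.456, Pinehurst 4.925.
Rounding down gives 4, 5, 4 = 13 seats, so the divisor must be adjusted.
With modified divisor 440: modified quotas Oakdale 5.059, Rivermont 5.977, Pinehurst 5.395.
Rounding down: Oakdale 5, Rivermont 5, Pinehurst 5 (total 15).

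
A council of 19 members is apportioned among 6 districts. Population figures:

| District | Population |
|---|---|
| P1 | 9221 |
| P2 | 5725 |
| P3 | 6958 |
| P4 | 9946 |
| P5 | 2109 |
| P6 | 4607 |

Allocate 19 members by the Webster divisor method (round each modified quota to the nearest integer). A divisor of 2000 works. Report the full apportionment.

With modified divisor 2000: modified quotas P1 4.611, P2 2.862, P3 3.479, P4 4.973, P5 1.054, P6 2.304.
Rounding to the nearest integer: P1 5, P2 3, P3 3, P4 5, P5 1, P6 2 (total 19).

P1=5; P2=3; P3=3; P4=5; P5=1; P6=2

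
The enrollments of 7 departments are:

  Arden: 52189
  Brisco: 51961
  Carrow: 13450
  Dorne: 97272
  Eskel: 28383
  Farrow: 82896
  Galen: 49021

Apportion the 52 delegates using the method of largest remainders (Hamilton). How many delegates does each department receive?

The standard divisor is 375172/52 ≈ 7214.846.
Standard quotas: Arden 7.2336, Brisco 7.2020, Carrow 1.8642, Dorne 13.4822, Eskel 3.9340, Farrow 11.4896, Galen 6.7945.
Lower quotas: Arden 7, Brisco 7, Carrow 1, Dorne 13, Eskel 3, Farrow 11, Galen 6 (sum 48, leaving 4 seats).
Remainders in descending order: Eskel 0.9340, Carrow 0.8642, Galen 0.7945, Farrow 0.4896, Dorne 0.4822, Arden 0.2336, Brisco 0.2020.
Largest remainders: Eskel, Carrow, Galen, Farrow receive the extra seats.

Arden=7, Brisco=7, Carrow=2, Dorne=13, Eskel=4, Farrow=12, Galen=7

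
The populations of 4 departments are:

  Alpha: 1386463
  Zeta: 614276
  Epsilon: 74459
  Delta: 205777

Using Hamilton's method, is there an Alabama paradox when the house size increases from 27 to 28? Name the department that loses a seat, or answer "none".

Delta

At 27 seats: Alpha 16, Zeta 7, Epsilon 1, Delta 3.
At 28 seats: Alpha 17, Zeta 8, Epsilon 1, Delta 2.
Delta drops from 3 to 2.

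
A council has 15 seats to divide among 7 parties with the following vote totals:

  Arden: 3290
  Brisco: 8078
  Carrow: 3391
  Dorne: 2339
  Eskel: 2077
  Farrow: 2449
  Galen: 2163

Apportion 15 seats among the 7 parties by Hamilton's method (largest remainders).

The standard divisor is 23787/15 ≈ 1585.8.
Standard quotas: Arden 2.0747, Brisco 5.0940, Carrow 2.1384, Dorne 1.4750, Eskel 1.3097, Farrow 1.5443, Galen 1.3640.
Lower quotas: Arden 2, Brisco 5, Carrow 2, Dorne 1, Eskel 1, Farrow 1, Galen 1 (sum 13, leaving 2 seats).
Remainders in descending order: Farrow 0.5443, Dorne 0.4750, Galen 0.3640, Eskel 0.3097, Carrow 0.1384, Brisco 0.0940, Arden 0.0747.
Largest remainders: Farrow, Dorne receive the extra seats.

Arden=2; Brisco=5; Carrow=2; Dorne=2; Eskel=1; Farrow=2; Galen=1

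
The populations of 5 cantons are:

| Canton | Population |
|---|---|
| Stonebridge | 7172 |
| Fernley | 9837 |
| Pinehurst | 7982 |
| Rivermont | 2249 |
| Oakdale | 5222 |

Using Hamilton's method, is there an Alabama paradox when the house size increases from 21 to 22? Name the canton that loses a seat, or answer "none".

At 21 seats: Stonebridge 5, Fernley 6, Pinehurst 5, Rivermont 2, Oakdale 3.
At 22 seats: Stonebridge 5, Fernley 7, Pinehurst 5, Rivermont 1, Oakdale 4.
Rivermont drops from 2 to 1.

Rivermont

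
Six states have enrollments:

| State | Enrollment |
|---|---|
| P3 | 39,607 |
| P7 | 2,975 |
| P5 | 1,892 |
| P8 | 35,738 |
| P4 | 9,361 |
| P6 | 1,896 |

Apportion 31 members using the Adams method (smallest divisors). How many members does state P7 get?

Standard divisor 91469/31 ≈ 2950.613; standard quotas: P3 13.423, P7 1.008, P5 0.641, P8 12.112, P4 3.173, P6 0.643.
Rounding up gives 14, 2, 1, 13, 4, 1 = 35 seats, so the divisor must be adjusted.
With modified divisor 3200: modified quotas P3 12.377, P7 0.930, P5 0.591, P8 11.168, P4 2.925, P6 0.593.
Rounding up: P3 13, P7 1, P5 1, P8 12, P4 3, P6 1 (total 31).
P7 receives 1.

1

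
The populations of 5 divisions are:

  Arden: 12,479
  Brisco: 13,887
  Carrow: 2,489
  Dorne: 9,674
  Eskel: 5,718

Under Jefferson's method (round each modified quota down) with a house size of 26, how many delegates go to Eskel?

Standard divisor 44247/26 ≈ 1701.808; standard quotas: Arden 7.333, Brisco 8.160, Carrow 1.463, Dorne 5.685, Eskel 3.360.
Rounding down gives 7, 8, 1, 5, 3 = 24 seats, so the divisor must be adjusted.
With modified divisor 1550: modified quotas Arden 8.051, Brisco 8.959, Carrow 1.606, Dorne 6.241, Eskel 3.689.
Rounding down: Arden 8, Brisco 8, Carrow 1, Dorne 6, Eskel 3 (total 26).
Eskel receives 3.

3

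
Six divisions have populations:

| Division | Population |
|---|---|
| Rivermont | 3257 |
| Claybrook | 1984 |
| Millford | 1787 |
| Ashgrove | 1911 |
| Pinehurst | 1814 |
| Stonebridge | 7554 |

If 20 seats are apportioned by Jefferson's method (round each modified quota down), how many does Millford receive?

2

Standard divisor 18307/20 ≈ 915.35; standard quotas: Rivermont 3.558, Claybrook 2.167, Millford 1.952, Ashgrove 2.088, Pinehurst 1.982, Stonebridge 8.253.
Rounding down gives 3, 2, 1, 2, 1, 8 = 17 seats, so the divisor must be adjusted.
With modified divisor 830: modified quotas Rivermont 3.924, Claybrook 2.390, Millford 2.153, Ashgrove 2.302, Pinehurst 2.186, Stonebridge 9.101.
Rounding down: Rivermont 3, Claybrook 2, Millford 2, Ashgrove 2, Pinehurst 2, Stonebridge 9 (total 20).
Millford receives 2.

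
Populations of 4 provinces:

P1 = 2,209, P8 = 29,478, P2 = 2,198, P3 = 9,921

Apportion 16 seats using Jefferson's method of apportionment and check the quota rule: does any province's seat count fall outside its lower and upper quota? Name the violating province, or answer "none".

Standard quotas: P1 0.807, P8 10.767, P2 0.803, P3 3.624.
Jefferson allocation: P1 0, P8 12, P2 0, P3 4.
P8 has quota 10.767 (lower 10, upper 11) but receives 12 — outside the quota interval.

P8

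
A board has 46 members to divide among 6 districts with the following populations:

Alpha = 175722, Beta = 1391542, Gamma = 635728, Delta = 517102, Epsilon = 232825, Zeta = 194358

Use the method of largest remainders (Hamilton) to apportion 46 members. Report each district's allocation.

Standard divisor: 3147277 ÷ 46 ≈ 68419.065.
Standard quotas: Alpha 2.5683, Beta 20.3385, Gamma 9.2917, Delta 7.5579, Epsilon 3.4029, Zeta 2.8407.
Lower quotas: Alpha 2, Beta 20, Gamma 9, Delta 7, Epsilon 3, Zeta 2 (sum 43, leaving 3 seats).
Remainders in descending order: Zeta 0.8407, Alpha 0.5683, Delta 0.5579, Epsilon 0.4029, Beta 0.3385, Gamma 0.2917.
Largest remainders: Zeta, Alpha, Delta receive the extra seats.

Alpha: 3, Beta: 20, Gamma: 9, Delta: 8, Epsilon: 3, Zeta: 3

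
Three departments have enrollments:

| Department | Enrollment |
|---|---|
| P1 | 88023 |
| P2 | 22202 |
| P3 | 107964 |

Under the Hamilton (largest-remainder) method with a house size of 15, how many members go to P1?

6

Standard divisor: 218189 ÷ 15 ≈ 14545.933.
Standard quotas: P1 6.0514, P2 1.5263, P3 7.4223.
Lower quotas: P1 6, P2 1, P3 7 (sum 14, leaving 1 seat).
Remainders in descending order: P2 0.5263, P3 0.4223, P1 0.0514.
The surplus seat goes to P2.
P1 receives 6.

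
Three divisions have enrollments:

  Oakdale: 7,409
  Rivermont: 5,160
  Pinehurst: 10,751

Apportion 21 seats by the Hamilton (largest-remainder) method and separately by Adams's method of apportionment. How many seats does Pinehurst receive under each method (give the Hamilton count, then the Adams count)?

10 and 9

Hamilton: Oakdale 7, Rivermont 4, Pinehurst 10.
Adams: Oakdale 7, Rivermont 5, Pinehurst 9.
Pinehurst gets 10 under Hamilton and 9 under Adams.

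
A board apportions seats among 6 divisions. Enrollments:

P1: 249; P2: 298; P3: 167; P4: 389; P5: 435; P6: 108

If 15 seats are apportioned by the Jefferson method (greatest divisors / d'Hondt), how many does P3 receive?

1

Standard divisor 1646/15 ≈ 109.733; standard quotas: P1 2.269, P2 2.716, P3 1.522, P4 3.545, P5 3.964, P6 0.984.
Rounding down gives 2, 2, 1, 3, 3, 0 = 11 seats, so the divisor must be adjusted.
With modified divisor 90: modified quotas P1 2.767, P2 3.311, P3 1.856, P4 4.322, P5 4.833, P6 1.200.
Rounding down: P1 2, P2 3, P3 1, P4 4, P5 4, P6 1 (total 15).
P3 receives 1.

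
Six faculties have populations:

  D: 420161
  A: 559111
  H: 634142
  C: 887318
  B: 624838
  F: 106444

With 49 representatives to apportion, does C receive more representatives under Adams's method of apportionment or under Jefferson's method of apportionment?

Jefferson

Adams: D 7, A 8, H 10, C 13, B 9, F 2.
Jefferson: D 6, A 8, H 10, C 14, B 10, F 1.
C gets 13 under Adams and 14 under Jefferson.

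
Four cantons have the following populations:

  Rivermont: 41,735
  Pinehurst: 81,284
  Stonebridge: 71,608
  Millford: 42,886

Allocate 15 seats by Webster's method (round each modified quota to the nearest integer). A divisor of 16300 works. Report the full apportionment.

Rivermont: 3, Pinehurst: 5, Stonebridge: 4, Millford: 3

With modified divisor 16300: modified quotas Rivermont 2.560, Pinehurst 4.987, Stonebridge 4.393, Millford 2.631.
Rounding to the nearest integer: Rivermont 3, Pinehurst 5, Stonebridge 4, Millford 3 (total 15).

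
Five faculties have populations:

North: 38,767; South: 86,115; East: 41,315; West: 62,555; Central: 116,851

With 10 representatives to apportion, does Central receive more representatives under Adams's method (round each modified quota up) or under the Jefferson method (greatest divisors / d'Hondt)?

Jefferson

Adams: North 1, South 3, East 1, West 2, Central 3.
Jefferson: North 1, South 2, East 1, West 2, Central 4.
Central gets 3 under Adams and 4 under Jefferson.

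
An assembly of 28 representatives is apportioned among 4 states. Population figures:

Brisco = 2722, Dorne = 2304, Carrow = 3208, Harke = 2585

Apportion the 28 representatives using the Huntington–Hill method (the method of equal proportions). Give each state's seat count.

Brisco 7; Dorne 6; Carrow 8; Harke 7

With divisor 388: modified quotas Brisco 7.015, Dorne 5.938, Carrow 8.268, Harke 6.662.
Geometric-mean thresholds: Brisco √(7·8)=7.483, Dorne √(5·6)=5.477, Carrow √(8·9)=8.485, Harke √(6·7)=6.481.
Each quota rounded against its threshold gives Brisco 7, Dorne 6, Carrow 8, Harke 7 (total 28).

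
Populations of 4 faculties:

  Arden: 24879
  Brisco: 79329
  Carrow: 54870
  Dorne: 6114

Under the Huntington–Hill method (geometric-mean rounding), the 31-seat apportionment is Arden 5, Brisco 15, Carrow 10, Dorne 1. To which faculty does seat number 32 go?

Priority for the next seat is population ÷ (√(s·(s+1))).
Priorities: Arden 4542.263, Brisco 5120.665, Carrow 5231.649, Dorne 4323.251.
Highest priority: Carrow.

Carrow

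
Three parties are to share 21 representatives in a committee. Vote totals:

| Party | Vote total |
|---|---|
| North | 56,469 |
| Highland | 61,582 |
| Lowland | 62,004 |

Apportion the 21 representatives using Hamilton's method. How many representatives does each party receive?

The standard divisor is 180055/21 ≈ 8574.048.
Standard quotas: North 6.5860, Highland 7.1824, Lowland 7.2316.
Lower quotas: North 6, Highland 7, Lowland 7 (sum 20, leaving 1 seat).
Remainders in descending order: North 0.5860, Lowland 0.2316, Highland 0.1824.
The surplus seat goes to North.

North: 7, Highland: 7, Lowland: 7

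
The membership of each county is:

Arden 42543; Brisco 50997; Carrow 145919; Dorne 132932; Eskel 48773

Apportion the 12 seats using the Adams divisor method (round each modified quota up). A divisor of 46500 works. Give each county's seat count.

Arden 1; Brisco 2; Carrow 4; Dorne 3; Eskel 2

With modified divisor 46500: modified quotas Arden 0.915, Brisco 1.097, Carrow 3.138, Dorne 2.859, Eskel 1.049.
Rounding up: Arden 1, Brisco 2, Carrow 4, Dorne 3, Eskel 2 (total 12).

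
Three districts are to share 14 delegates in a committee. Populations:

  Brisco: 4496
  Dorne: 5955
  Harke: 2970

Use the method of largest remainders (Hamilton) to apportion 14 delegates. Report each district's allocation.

Total 13421; standard divisor 13421/14 ≈ 958.643.
Standard quotas: Brisco 4.6900, Dorne 6.2119, Harke 3.0981.
Lower quotas: Brisco 4, Dorne 6, Harke 3 (sum 13, leaving 1 seat).
Remainders in descending order: Brisco 0.6900, Dorne 0.2119, Harke 0.0981.
The surplus seat goes to Brisco.

Brisco 5, Dorne 6, Harke 3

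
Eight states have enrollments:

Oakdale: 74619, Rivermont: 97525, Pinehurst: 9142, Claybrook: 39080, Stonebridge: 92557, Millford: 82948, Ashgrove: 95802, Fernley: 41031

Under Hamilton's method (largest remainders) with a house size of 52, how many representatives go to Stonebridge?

9

The standard divisor is 532704/52 ≈ 10244.308.
Standard quotas: Oakdale 7.2839, Rivermont 9.5199, Pinehurst 0.8924, Claybrook 3.8148, Stonebridge 9.0350, Millford 8.0970, Ashgrove 9.3517, Fernley 4.0052.
Lower quotas: Oakdale 7, Rivermont 9, Pinehurst 0, Claybrook 3, Stonebridge 9, Millford 8, Ashgrove 9, Fernley 4 (sum 49, leaving 3 seats).
Remainders in descending order: Pinehurst 0.8924, Claybrook 0.8148, Rivermont 0.5199, Ashgrove 0.3517, Oakdale 0.2839, Millford 0.0970, Stonebridge 0.0350, Fernley 0.0052.
Largest remainders: Pinehurst, Claybrook, Rivermont receive the extra seats.
Stonebridge receives 9.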